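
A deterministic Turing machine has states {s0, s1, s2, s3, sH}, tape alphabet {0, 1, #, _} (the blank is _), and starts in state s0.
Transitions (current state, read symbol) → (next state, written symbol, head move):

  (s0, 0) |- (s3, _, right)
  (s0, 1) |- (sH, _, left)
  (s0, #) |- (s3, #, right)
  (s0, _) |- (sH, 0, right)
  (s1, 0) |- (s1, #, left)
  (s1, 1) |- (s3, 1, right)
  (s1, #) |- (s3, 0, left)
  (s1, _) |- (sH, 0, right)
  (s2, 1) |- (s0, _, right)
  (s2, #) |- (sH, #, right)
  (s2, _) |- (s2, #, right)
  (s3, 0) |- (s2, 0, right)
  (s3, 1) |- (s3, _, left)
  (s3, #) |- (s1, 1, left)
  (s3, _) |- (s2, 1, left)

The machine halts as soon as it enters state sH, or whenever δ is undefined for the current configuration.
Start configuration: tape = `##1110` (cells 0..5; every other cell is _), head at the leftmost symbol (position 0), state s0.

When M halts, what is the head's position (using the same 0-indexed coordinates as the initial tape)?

2

state=s0 head=0 tape=__[#]#1110   (s0,#)→(s3,#,right)
state=s3 head=1 tape=__#[#]1110   (s3,#)→(s1,1,left)
state=s1 head=0 tape=__[#]11110   (s1,#)→(s3,0,left)
state=s3 head=-1 tape=_[_]011110   (s3,_)→(s2,1,left)
state=s2 head=-2 tape=[_]1011110   (s2,_)→(s2,#,right)
state=s2 head=-1 tape=#[1]011110   (s2,1)→(s0,_,right)
state=s0 head=0 tape=#_[0]11110   (s0,0)→(s3,_,right)
state=s3 head=1 tape=#__[1]1110   (s3,1)→(s3,_,left)
state=s3 head=0 tape=#_[_]_1110   (s3,_)→(s2,1,left)
state=s2 head=-1 tape=#[_]1_1110   (s2,_)→(s2,#,right)
state=s2 head=0 tape=##[1]_1110   (s2,1)→(s0,_,right)
state=s0 head=1 tape=##_[_]1110   (s0,_)→(sH,0,right)
state=sH head=2 tape=##_0[1]110
At halt the head is at cell 2.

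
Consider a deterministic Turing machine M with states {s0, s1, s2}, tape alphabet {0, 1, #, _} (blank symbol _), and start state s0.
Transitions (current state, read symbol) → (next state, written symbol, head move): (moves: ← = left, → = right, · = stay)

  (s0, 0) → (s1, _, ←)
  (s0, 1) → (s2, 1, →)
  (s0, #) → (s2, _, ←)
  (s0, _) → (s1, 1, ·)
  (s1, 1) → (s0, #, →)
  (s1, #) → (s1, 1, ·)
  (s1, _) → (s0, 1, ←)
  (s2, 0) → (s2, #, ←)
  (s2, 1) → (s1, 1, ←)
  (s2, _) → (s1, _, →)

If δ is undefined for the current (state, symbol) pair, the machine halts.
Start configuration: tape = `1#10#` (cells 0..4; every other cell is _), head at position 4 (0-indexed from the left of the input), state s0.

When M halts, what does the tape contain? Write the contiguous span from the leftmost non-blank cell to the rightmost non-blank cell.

1#1#

state=s0 head=4 tape=1#10[#]   (s0,#)→(s2,_,←)
state=s2 head=3 tape=1#1[0]_   (s2,0)→(s2,#,←)
state=s2 head=2 tape=1#[1]#_   (s2,1)→(s1,1,←)
state=s1 head=1 tape=1[#]1#_   (s1,#)→(s1,1,·)
state=s1 head=1 tape=1[1]1#_   (s1,1)→(s0,#,→)
state=s0 head=2 tape=1#[1]#_   (s0,1)→(s2,1,→)
state=s2 head=3 tape=1#1[#]_
The non-blank tape span at halt is 1#1#.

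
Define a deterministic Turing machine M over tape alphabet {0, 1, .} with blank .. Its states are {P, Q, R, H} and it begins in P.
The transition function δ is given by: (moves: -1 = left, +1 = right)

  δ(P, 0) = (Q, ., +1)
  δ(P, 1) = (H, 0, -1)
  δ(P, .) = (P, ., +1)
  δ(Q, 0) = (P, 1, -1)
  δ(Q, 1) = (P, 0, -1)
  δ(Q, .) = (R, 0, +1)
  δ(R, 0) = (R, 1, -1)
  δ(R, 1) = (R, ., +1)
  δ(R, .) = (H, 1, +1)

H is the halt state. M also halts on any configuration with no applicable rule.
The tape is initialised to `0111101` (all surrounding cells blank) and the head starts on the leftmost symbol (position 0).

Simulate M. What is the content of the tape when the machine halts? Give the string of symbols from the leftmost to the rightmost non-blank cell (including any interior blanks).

01

state=P head=0 tape=[0]111101   (P,0)→(Q,.,+1)
state=Q head=1 tape=.[1]11101   (Q,1)→(P,0,-1)
state=P head=0 tape=[.]011101   (P,.)→(P,.,+1)
state=P head=1 tape=.[0]11101   (P,0)→(Q,.,+1)
state=Q head=2 tape=..[1]1101   (Q,1)→(P,0,-1)
state=P head=1 tape=.[.]01101   (P,.)→(P,.,+1)
state=P head=2 tape=..[0]1101   (P,0)→(Q,.,+1)
state=Q head=3 tape=...[1]101   (Q,1)→(P,0,-1)
state=P head=2 tape=..[.]0101   (P,.)→(P,.,+1)
state=P head=3 tape=...[0]101   (P,0)→(Q,.,+1)
state=Q head=4 tape=....[1]01   (Q,1)→(P,0,-1)
state=P head=3 tape=...[.]001   (P,.)→(P,.,+1)
state=P head=4 tape=....[0]01   (P,0)→(Q,.,+1)
state=Q head=5 tape=.....[0]1   (Q,0)→(P,1,-1)
state=P head=4 tape=....[.]11   (P,.)→(P,.,+1)
state=P head=5 tape=.....[1]1   (P,1)→(H,0,-1)
state=H head=4 tape=....[.]01
The non-blank tape span at halt is 01.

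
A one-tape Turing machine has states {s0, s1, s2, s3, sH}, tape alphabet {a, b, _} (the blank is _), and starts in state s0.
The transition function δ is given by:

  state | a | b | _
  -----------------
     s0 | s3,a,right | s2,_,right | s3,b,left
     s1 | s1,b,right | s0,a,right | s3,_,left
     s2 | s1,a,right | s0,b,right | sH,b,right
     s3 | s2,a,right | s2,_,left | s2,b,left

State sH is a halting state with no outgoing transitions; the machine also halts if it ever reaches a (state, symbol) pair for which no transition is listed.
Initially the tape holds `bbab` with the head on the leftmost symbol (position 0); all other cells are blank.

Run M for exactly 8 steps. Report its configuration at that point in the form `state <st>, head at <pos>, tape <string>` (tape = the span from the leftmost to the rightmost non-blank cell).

state sH, head at 4, tape bab

state=s0 head=0 tape=[b]bab_   (s0,b)→(s2,_,right)
state=s2 head=1 tape=_[b]ab_   (s2,b)→(s0,b,right)
state=s0 head=2 tape=_b[a]b_   (s0,a)→(s3,a,right)
state=s3 head=3 tape=_ba[b]_   (s3,b)→(s2,_,left)
state=s2 head=2 tape=_b[a]__   (s2,a)→(s1,a,right)
state=s1 head=3 tape=_ba[_]_   (s1,_)→(s3,_,left)
state=s3 head=2 tape=_b[a]__   (s3,a)→(s2,a,right)
state=s2 head=3 tape=_ba[_]_   (s2,_)→(sH,b,right)
state=sH head=4 tape=_bab[_]
After 8 steps: state sH, head at 4, tape bab.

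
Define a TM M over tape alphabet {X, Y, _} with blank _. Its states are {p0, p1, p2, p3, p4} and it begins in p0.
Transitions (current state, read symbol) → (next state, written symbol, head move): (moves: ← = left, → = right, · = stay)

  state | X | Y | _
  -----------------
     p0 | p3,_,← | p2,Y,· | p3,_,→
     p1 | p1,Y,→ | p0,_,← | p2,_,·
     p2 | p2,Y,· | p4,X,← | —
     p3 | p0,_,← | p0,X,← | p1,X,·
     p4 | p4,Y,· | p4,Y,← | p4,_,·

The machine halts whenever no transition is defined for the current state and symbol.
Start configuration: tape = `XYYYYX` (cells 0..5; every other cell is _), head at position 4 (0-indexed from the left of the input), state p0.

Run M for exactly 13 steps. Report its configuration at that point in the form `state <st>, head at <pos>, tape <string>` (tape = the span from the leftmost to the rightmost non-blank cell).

state=p0 head=4 tape=_XYYY[Y]X   (p0,Y)→(p2,Y,·)
state=p2 head=4 tape=_XYYY[Y]X   (p2,Y)→(p4,X,←)
state=p4 head=3 tape=_XYY[Y]XX   (p4,Y)→(p4,Y,←)
state=p4 head=2 tape=_XY[Y]YXX   (p4,Y)→(p4,Y,←)
state=p4 head=1 tape=_X[Y]YYXX   (p4,Y)→(p4,Y,←)
state=p4 head=0 tape=_[X]YYYXX   (p4,X)→(p4,Y,·)
state=p4 head=0 tape=_[Y]YYYXX   (p4,Y)→(p4,Y,←)
state=p4 head=-1 tape=[_]YYYYXX   (p4,_)→(p4,_,·)
state=p4 head=-1 tape=[_]YYYYXX   (p4,_)→(p4,_,·)
state=p4 head=-1 tape=[_]YYYYXX   (p4,_)→(p4,_,·)
state=p4 head=-1 tape=[_]YYYYXX   (p4,_)→(p4,_,·)
state=p4 head=-1 tape=[_]YYYYXX   (p4,_)→(p4,_,·)
state=p4 head=-1 tape=[_]YYYYXX   (p4,_)→(p4,_,·)
state=p4 head=-1 tape=[_]YYYYXX
After 13 steps: state p4, head at -1, tape YYYYXX.

state p4, head at -1, tape YYYYXX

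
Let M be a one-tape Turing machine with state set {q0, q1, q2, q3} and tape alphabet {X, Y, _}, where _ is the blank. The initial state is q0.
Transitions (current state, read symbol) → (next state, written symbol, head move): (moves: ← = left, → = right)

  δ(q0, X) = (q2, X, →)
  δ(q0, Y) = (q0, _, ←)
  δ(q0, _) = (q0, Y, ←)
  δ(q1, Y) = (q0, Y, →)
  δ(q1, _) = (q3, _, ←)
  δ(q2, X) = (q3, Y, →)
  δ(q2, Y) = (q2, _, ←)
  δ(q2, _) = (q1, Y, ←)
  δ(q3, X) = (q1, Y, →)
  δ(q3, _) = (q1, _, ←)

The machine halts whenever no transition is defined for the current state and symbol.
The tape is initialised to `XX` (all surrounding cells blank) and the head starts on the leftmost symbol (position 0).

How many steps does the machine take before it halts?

state=q0 head=0 tape=[X]X_   (q0,X)→(q2,X,→)
state=q2 head=1 tape=X[X]_   (q2,X)→(q3,Y,→)
state=q3 head=2 tape=XY[_]   (q3,_)→(q1,_,←)
state=q1 head=1 tape=X[Y]_   (q1,Y)→(q0,Y,→)
state=q0 head=2 tape=XY[_]   (q0,_)→(q0,Y,←)
state=q0 head=1 tape=X[Y]Y   (q0,Y)→(q0,_,←)
state=q0 head=0 tape=[X]_Y   (q0,X)→(q2,X,→)
state=q2 head=1 tape=X[_]Y   (q2,_)→(q1,Y,←)
state=q1 head=0 tape=[X]YY
M halts after 8 transitions.

8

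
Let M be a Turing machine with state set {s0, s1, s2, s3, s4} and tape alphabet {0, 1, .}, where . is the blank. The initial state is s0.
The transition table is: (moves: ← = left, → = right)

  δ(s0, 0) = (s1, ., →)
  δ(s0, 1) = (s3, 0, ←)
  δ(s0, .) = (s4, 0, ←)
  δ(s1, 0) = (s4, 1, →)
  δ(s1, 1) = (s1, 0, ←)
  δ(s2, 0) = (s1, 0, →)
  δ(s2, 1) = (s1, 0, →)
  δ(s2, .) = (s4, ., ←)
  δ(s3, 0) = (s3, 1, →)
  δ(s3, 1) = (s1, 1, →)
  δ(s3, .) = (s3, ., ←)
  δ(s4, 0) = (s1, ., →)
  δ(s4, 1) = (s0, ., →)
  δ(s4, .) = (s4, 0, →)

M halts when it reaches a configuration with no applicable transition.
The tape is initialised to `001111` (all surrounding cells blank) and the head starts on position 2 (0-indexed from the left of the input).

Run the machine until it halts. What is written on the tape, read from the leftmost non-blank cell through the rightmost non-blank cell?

state=s0 head=2 tape=00[1]111..   (s0,1)→(s3,0,←)
state=s3 head=1 tape=0[0]0111..   (s3,0)→(s3,1,→)
state=s3 head=2 tape=01[0]111..   (s3,0)→(s3,1,→)
state=s3 head=3 tape=011[1]11..   (s3,1)→(s1,1,→)
state=s1 head=4 tape=0111[1]1..   (s1,1)→(s1,0,←)
state=s1 head=3 tape=011[1]01..   (s1,1)→(s1,0,←)
state=s1 head=2 tape=01[1]001..   (s1,1)→(s1,0,←)
state=s1 head=1 tape=0[1]0001..   (s1,1)→(s1,0,←)
state=s1 head=0 tape=[0]00001..   (s1,0)→(s4,1,→)
state=s4 head=1 tape=1[0]0001..   (s4,0)→(s1,.,→)
state=s1 head=2 tape=1.[0]001..   (s1,0)→(s4,1,→)
state=s4 head=3 tape=1.1[0]01..   (s4,0)→(s1,.,→)
state=s1 head=4 tape=1.1.[0]1..   (s1,0)→(s4,1,→)
state=s4 head=5 tape=1.1.1[1]..   (s4,1)→(s0,.,→)
state=s0 head=6 tape=1.1.1.[.].   (s0,.)→(s4,0,←)
state=s4 head=5 tape=1.1.1[.]0.   (s4,.)→(s4,0,→)
state=s4 head=6 tape=1.1.10[0].   (s4,0)→(s1,.,→)
state=s1 head=7 tape=1.1.10.[.]
The non-blank tape span at halt is 1.1.10.

1.1.10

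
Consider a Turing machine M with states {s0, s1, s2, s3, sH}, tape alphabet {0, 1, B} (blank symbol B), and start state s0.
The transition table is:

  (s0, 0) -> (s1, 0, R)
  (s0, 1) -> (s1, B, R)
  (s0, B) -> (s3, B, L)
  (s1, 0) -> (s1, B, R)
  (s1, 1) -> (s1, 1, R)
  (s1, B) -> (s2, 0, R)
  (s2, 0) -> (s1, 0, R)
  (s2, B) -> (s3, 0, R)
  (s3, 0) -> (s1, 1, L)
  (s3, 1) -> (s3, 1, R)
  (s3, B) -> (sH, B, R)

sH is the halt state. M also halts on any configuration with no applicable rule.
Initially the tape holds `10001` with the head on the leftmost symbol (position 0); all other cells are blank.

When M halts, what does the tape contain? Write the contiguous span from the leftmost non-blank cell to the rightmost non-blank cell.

state=s0 head=0 tape=[1]0001BBBB   (s0,1)→(s1,B,R)
state=s1 head=1 tape=B[0]001BBBB   (s1,0)→(s1,B,R)
state=s1 head=2 tape=BB[0]01BBBB   (s1,0)→(s1,B,R)
state=s1 head=3 tape=BBB[0]1BBBB   (s1,0)→(s1,B,R)
state=s1 head=4 tape=BBBB[1]BBBB   (s1,1)→(s1,1,R)
state=s1 head=5 tape=BBBB1[B]BBB   (s1,B)→(s2,0,R)
state=s2 head=6 tape=BBBB10[B]BB   (s2,B)→(s3,0,R)
state=s3 head=7 tape=BBBB100[B]B   (s3,B)→(sH,B,R)
state=sH head=8 tape=BBBB100B[B]
The non-blank tape span at halt is 100.

100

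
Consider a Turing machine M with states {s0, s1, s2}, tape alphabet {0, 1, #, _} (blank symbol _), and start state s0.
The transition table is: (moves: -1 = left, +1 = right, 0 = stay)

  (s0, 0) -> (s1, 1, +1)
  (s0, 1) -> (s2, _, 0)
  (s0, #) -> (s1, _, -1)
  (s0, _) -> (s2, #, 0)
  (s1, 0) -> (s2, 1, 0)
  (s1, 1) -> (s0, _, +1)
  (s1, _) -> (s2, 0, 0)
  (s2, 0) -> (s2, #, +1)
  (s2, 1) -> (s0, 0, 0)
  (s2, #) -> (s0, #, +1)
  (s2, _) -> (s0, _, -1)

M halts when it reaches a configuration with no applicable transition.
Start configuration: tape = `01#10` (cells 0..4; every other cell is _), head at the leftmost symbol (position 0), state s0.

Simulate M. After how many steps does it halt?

15

state=s0 head=0 tape=[0]1#10   (s0,0)→(s1,1,+1)
state=s1 head=1 tape=1[1]#10   (s1,1)→(s0,_,+1)
state=s0 head=2 tape=1_[#]10   (s0,#)→(s1,_,-1)
state=s1 head=1 tape=1[_]_10   (s1,_)→(s2,0,0)
state=s2 head=1 tape=1[0]_10   (s2,0)→(s2,#,+1)
state=s2 head=2 tape=1#[_]10   (s2,_)→(s0,_,-1)
state=s0 head=1 tape=1[#]_10   (s0,#)→(s1,_,-1)
state=s1 head=0 tape=[1]__10   (s1,1)→(s0,_,+1)
state=s0 head=1 tape=_[_]_10   (s0,_)→(s2,#,0)
state=s2 head=1 tape=_[#]_10   (s2,#)→(s0,#,+1)
state=s0 head=2 tape=_#[_]10   (s0,_)→(s2,#,0)
state=s2 head=2 tape=_#[#]10   (s2,#)→(s0,#,+1)
state=s0 head=3 tape=_##[1]0   (s0,1)→(s2,_,0)
state=s2 head=3 tape=_##[_]0   (s2,_)→(s0,_,-1)
state=s0 head=2 tape=_#[#]_0   (s0,#)→(s1,_,-1)
state=s1 head=1 tape=_[#]__0
M halts after 15 transitions.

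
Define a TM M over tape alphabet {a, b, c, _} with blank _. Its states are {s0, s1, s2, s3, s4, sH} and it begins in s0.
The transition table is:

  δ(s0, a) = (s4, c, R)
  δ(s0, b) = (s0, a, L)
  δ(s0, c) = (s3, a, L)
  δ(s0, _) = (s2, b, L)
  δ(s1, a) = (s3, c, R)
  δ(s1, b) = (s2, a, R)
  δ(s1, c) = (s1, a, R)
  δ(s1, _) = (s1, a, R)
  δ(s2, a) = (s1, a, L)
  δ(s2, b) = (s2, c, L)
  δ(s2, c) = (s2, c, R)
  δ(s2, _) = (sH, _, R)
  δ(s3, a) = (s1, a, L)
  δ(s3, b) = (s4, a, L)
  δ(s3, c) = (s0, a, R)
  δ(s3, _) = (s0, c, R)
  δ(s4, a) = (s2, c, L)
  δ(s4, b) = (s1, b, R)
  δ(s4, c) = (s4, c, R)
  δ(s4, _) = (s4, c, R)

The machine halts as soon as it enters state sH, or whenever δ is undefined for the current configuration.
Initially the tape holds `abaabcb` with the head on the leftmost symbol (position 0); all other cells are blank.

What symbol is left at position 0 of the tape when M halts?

c

s0 | [a]baabcb__   read a → write c, move R, go to s4
s4 | c[b]aabcb__   read b → write b, move R, go to s1
s1 | cb[a]abcb__   read a → write c, move R, go to s3
s3 | cbc[a]bcb__   read a → write a, move L, go to s1
s1 | cb[c]abcb__   read c → write a, move R, go to s1
s1 | cba[a]bcb__   read a → write c, move R, go to s3
s3 | cbac[b]cb__   read b → write a, move L, go to s4
s4 | cba[c]acb__   read c → write c, move R, go to s4
s4 | cbac[a]cb__   read a → write c, move L, go to s2
s2 | cba[c]ccb__   read c → write c, move R, go to s2
s2 | cbac[c]cb__   read c → write c, move R, go to s2
s2 | cbacc[c]b__   read c → write c, move R, go to s2
s2 | cbaccc[b]__   read b → write c, move L, go to s2
s2 | cbacc[c]c__   read c → write c, move R, go to s2
s2 | cbaccc[c]__   read c → write c, move R, go to s2
s2 | cbacccc[_]_   read _ → write _, move R, go to sH
sH | cbacccc_[_]
Cell 0 holds c when M halts.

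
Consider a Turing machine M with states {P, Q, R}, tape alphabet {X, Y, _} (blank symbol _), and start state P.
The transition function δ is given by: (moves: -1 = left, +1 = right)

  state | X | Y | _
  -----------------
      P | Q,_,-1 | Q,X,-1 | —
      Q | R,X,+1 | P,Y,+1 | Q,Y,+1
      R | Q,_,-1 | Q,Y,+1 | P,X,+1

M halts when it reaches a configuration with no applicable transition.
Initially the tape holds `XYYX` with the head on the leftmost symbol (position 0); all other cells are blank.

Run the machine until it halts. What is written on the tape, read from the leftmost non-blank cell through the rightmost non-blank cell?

YYY_X

state=P head=0 tape=_[X]YYX   (P,X)→(Q,_,-1)
state=Q head=-1 tape=[_]_YYX   (Q,_)→(Q,Y,+1)
state=Q head=0 tape=Y[_]YYX   (Q,_)→(Q,Y,+1)
state=Q head=1 tape=YY[Y]YX   (Q,Y)→(P,Y,+1)
state=P head=2 tape=YYY[Y]X   (P,Y)→(Q,X,-1)
state=Q head=1 tape=YY[Y]XX   (Q,Y)→(P,Y,+1)
state=P head=2 tape=YYY[X]X   (P,X)→(Q,_,-1)
state=Q head=1 tape=YY[Y]_X   (Q,Y)→(P,Y,+1)
state=P head=2 tape=YYY[_]X
The non-blank tape span at halt is YYY_X.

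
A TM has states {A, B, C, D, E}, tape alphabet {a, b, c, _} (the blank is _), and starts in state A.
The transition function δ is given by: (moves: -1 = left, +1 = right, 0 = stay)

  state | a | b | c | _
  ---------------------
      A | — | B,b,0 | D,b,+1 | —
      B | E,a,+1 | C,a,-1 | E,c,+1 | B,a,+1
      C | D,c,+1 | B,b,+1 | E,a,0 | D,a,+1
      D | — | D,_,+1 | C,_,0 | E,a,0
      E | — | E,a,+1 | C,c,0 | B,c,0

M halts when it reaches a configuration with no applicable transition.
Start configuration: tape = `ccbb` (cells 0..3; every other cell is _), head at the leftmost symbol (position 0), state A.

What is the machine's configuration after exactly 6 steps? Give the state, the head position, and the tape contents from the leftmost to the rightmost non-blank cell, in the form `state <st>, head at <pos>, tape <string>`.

state=A head=0 tape=[c]cbb_   (A,c)→(D,b,+1)
state=D head=1 tape=b[c]bb_   (D,c)→(C,_,0)
state=C head=1 tape=b[_]bb_   (C,_)→(D,a,+1)
state=D head=2 tape=ba[b]b_   (D,b)→(D,_,+1)
state=D head=3 tape=ba_[b]_   (D,b)→(D,_,+1)
state=D head=4 tape=ba__[_]   (D,_)→(E,a,0)
state=E head=4 tape=ba__[a]
After 6 steps: state E, head at 4, tape ba__a.

state E, head at 4, tape ba__a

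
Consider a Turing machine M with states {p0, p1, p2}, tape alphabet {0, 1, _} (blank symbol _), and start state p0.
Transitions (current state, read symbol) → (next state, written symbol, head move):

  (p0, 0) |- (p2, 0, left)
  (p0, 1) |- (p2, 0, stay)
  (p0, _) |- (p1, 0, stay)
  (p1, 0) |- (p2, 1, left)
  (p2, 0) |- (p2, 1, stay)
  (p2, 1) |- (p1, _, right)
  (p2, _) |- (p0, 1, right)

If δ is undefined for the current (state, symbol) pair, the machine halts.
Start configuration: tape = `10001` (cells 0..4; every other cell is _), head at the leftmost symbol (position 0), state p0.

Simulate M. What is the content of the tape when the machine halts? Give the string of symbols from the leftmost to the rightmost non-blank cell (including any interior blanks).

state=p0 head=0 tape=[1]0001   (p0,1)→(p2,0,stay)
state=p2 head=0 tape=[0]0001   (p2,0)→(p2,1,stay)
state=p2 head=0 tape=[1]0001   (p2,1)→(p1,_,right)
state=p1 head=1 tape=_[0]001   (p1,0)→(p2,1,left)
state=p2 head=0 tape=[_]1001   (p2,_)→(p0,1,right)
state=p0 head=1 tape=1[1]001   (p0,1)→(p2,0,stay)
state=p2 head=1 tape=1[0]001   (p2,0)→(p2,1,stay)
state=p2 head=1 tape=1[1]001   (p2,1)→(p1,_,right)
state=p1 head=2 tape=1_[0]01   (p1,0)→(p2,1,left)
state=p2 head=1 tape=1[_]101   (p2,_)→(p0,1,right)
state=p0 head=2 tape=11[1]01   (p0,1)→(p2,0,stay)
state=p2 head=2 tape=11[0]01   (p2,0)→(p2,1,stay)
state=p2 head=2 tape=11[1]01   (p2,1)→(p1,_,right)
state=p1 head=3 tape=11_[0]1   (p1,0)→(p2,1,left)
state=p2 head=2 tape=11[_]11   (p2,_)→(p0,1,right)
state=p0 head=3 tape=111[1]1   (p0,1)→(p2,0,stay)
state=p2 head=3 tape=111[0]1   (p2,0)→(p2,1,stay)
state=p2 head=3 tape=111[1]1   (p2,1)→(p1,_,right)
state=p1 head=4 tape=111_[1]
The non-blank tape span at halt is 111_1.

111_1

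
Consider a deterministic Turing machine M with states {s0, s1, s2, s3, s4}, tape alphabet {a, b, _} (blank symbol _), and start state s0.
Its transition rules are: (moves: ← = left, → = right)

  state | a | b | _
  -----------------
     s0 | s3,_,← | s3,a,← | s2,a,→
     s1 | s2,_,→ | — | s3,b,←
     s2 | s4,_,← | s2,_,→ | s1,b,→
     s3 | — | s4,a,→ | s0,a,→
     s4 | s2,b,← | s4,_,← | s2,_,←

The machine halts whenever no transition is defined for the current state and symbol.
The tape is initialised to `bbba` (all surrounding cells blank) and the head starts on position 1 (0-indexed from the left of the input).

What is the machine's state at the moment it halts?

s0 | ___b[b]ba   read b → write a, move ←, go to s3
s3 | ___[b]aba   read b → write a, move →, go to s4
s4 | ___a[a]ba   read a → write b, move ←, go to s2
s2 | ___[a]bba   read a → write _, move ←, go to s4
s4 | __[_]_bba   read _ → write _, move ←, go to s2
s2 | _[_]__bba   read _ → write b, move →, go to s1
s1 | _b[_]_bba   read _ → write b, move ←, go to s3
s3 | _[b]b_bba   read b → write a, move →, go to s4
s4 | _a[b]_bba   read b → write _, move ←, go to s4
s4 | _[a]__bba   read a → write b, move ←, go to s2
s2 | [_]b__bba   read _ → write b, move →, go to s1
s1 | b[b]__bba
No transition is defined for (s1, b); M halts in state s1.

s1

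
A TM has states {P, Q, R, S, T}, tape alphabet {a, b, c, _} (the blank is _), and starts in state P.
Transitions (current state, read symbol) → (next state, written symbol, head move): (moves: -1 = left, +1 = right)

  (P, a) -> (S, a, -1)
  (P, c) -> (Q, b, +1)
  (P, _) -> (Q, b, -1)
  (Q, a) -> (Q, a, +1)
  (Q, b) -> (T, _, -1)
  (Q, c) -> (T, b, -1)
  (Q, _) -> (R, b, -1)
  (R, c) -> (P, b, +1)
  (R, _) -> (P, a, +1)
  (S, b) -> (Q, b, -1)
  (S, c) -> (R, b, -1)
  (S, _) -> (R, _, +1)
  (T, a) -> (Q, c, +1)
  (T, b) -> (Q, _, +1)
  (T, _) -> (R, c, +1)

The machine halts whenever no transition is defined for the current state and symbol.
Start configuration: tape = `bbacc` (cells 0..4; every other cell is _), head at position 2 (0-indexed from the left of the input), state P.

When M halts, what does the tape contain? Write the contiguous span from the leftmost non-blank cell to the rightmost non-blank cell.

cabacc

state=P head=2 tape=_bb[a]cc   (P,a)→(S,a,-1)
state=S head=1 tape=_b[b]acc   (S,b)→(Q,b,-1)
state=Q head=0 tape=_[b]bacc   (Q,b)→(T,_,-1)
state=T head=-1 tape=[_]_bacc   (T,_)→(R,c,+1)
state=R head=0 tape=c[_]bacc   (R,_)→(P,a,+1)
state=P head=1 tape=ca[b]acc
The non-blank tape span at halt is cabacc.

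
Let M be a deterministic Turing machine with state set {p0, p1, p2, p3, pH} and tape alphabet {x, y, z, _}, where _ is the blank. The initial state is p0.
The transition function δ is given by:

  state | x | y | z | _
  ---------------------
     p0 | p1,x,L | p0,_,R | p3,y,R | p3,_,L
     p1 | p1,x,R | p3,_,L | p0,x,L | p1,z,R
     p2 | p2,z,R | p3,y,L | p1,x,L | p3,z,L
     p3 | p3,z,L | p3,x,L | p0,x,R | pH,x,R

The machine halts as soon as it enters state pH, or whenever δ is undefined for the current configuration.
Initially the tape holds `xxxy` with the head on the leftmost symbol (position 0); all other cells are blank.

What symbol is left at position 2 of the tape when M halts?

state=p0 head=0 tape=_[x]xxy_   (p0,x)→(p1,x,L)
state=p1 head=-1 tape=[_]xxxy_   (p1,_)→(p1,z,R)
state=p1 head=0 tape=z[x]xxy_   (p1,x)→(p1,x,R)
state=p1 head=1 tape=zx[x]xy_   (p1,x)→(p1,x,R)
state=p1 head=2 tape=zxx[x]y_   (p1,x)→(p1,x,R)
state=p1 head=3 tape=zxxx[y]_   (p1,y)→(p3,_,L)
state=p3 head=2 tape=zxx[x]__   (p3,x)→(p3,z,L)
state=p3 head=1 tape=zx[x]z__   (p3,x)→(p3,z,L)
state=p3 head=0 tape=z[x]zz__   (p3,x)→(p3,z,L)
state=p3 head=-1 tape=[z]zzz__   (p3,z)→(p0,x,R)
state=p0 head=0 tape=x[z]zz__   (p0,z)→(p3,y,R)
state=p3 head=1 tape=xy[z]z__   (p3,z)→(p0,x,R)
state=p0 head=2 tape=xyx[z]__   (p0,z)→(p3,y,R)
state=p3 head=3 tape=xyxy[_]_   (p3,_)→(pH,x,R)
state=pH head=4 tape=xyxyx[_]
Cell 2 holds y when M halts.

y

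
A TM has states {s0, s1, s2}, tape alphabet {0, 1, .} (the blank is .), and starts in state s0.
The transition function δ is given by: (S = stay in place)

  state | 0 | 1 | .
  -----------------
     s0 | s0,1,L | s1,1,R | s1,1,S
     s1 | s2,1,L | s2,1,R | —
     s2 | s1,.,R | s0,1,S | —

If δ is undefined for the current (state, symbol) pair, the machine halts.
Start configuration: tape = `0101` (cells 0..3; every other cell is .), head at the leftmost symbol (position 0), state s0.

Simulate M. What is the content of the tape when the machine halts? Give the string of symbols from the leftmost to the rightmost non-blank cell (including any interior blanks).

state=s0 head=0 tape=.[0]101.   (s0,0)→(s0,1,L)
state=s0 head=-1 tape=[.]1101.   (s0,.)→(s1,1,S)
state=s1 head=-1 tape=[1]1101.   (s1,1)→(s2,1,R)
state=s2 head=0 tape=1[1]101.   (s2,1)→(s0,1,S)
state=s0 head=0 tape=1[1]101.   (s0,1)→(s1,1,R)
state=s1 head=1 tape=11[1]01.   (s1,1)→(s2,1,R)
state=s2 head=2 tape=111[0]1.   (s2,0)→(s1,.,R)
state=s1 head=3 tape=111.[1].   (s1,1)→(s2,1,R)
state=s2 head=4 tape=111.1[.]
The non-blank tape span at halt is 111.1.

111.1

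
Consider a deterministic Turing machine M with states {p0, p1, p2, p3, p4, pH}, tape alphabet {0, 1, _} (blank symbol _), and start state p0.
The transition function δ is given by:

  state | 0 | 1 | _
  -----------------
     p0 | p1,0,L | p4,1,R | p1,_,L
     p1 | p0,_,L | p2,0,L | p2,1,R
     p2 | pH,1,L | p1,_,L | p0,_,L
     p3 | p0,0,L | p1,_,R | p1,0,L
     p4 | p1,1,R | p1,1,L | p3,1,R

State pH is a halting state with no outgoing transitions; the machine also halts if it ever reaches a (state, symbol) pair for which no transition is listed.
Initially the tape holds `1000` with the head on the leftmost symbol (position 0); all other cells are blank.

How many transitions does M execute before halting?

28

p0 | _[1]000___   read 1 → write 1, move R, go to p4
p4 | _1[0]00___   read 0 → write 1, move R, go to p1
p1 | _11[0]0___   read 0 → write _, move L, go to p0
p0 | _1[1]_0___   read 1 → write 1, move R, go to p4
p4 | _11[_]0___   read _ → write 1, move R, go to p3
p3 | _111[0]___   read 0 → write 0, move L, go to p0
p0 | _11[1]0___   read 1 → write 1, move R, go to p4
p4 | _111[0]___   read 0 → write 1, move R, go to p1
p1 | _1111[_]__   read _ → write 1, move R, go to p2
p2 | _11111[_]_   read _ → write _, move L, go to p0
p0 | _1111[1]__   read 1 → write 1, move R, go to p4
p4 | _11111[_]_   read _ → write 1, move R, go to p3
p3 | _111111[_]   read _ → write 0, move L, go to p1
p1 | _11111[1]0   read 1 → write 0, move L, go to p2
p2 | _1111[1]00   read 1 → write _, move L, go to p1
p1 | _111[1]_00   read 1 → write 0, move L, go to p2
p2 | _11[1]0_00   read 1 → write _, move L, go to p1
p1 | _1[1]_0_00   read 1 → write 0, move L, go to p2
p2 | _[1]0_0_00   read 1 → write _, move L, go to p1
p1 | [_]_0_0_00   read _ → write 1, move R, go to p2
p2 | 1[_]0_0_00   read _ → write _, move L, go to p0
p0 | [1]_0_0_00   read 1 → write 1, move R, go to p4
p4 | 1[_]0_0_00   read _ → write 1, move R, go to p3
p3 | 11[0]_0_00   read 0 → write 0, move L, go to p0
p0 | 1[1]0_0_00   read 1 → write 1, move R, go to p4
p4 | 11[0]_0_00   read 0 → write 1, move R, go to p1
p1 | 111[_]0_00   read _ → write 1, move R, go to p2
p2 | 1111[0]_00   read 0 → write 1, move L, go to pH
pH | 111[1]1_00
M halts after 28 transitions.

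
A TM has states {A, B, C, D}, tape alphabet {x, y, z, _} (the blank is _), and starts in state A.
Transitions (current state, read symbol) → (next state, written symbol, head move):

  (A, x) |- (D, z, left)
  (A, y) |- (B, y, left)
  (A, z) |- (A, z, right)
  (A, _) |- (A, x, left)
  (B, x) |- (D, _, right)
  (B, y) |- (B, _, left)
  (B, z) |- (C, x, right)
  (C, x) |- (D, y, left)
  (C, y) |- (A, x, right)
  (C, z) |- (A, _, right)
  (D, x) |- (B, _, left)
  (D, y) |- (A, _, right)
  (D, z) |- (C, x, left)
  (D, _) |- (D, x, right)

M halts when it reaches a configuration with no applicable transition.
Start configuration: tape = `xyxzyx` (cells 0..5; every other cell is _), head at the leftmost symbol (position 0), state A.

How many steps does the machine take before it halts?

11

A | ___[x]yxzyx   read x → write z, move left, go to D
D | __[_]zyxzyx   read _ → write x, move right, go to D
D | __x[z]yxzyx   read z → write x, move left, go to C
C | __[x]xyxzyx   read x → write y, move left, go to D
D | _[_]yxyxzyx   read _ → write x, move right, go to D
D | _x[y]xyxzyx   read y → write _, move right, go to A
A | _x_[x]yxzyx   read x → write z, move left, go to D
D | _x[_]zyxzyx   read _ → write x, move right, go to D
D | _xx[z]yxzyx   read z → write x, move left, go to C
C | _x[x]xyxzyx   read x → write y, move left, go to D
D | _[x]yxyxzyx   read x → write _, move left, go to B
B | [_]_yxyxzyx
M halts after 11 transitions.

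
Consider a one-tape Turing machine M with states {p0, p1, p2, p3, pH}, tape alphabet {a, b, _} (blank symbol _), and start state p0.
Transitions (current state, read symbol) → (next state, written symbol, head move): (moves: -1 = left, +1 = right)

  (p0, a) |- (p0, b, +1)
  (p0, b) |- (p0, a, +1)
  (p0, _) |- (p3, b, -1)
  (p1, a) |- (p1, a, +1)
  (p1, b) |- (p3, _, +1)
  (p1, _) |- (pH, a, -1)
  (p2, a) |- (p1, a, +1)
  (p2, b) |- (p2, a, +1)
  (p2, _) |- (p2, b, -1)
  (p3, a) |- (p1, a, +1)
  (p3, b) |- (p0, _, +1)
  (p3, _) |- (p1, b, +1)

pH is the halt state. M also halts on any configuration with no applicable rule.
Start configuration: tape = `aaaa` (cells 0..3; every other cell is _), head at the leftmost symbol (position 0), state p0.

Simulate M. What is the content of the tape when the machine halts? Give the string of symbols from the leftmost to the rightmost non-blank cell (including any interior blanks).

bbb_a_ba

state=p0 head=0 tape=[a]aaa____   (p0,a)→(p0,b,+1)
state=p0 head=1 tape=b[a]aa____   (p0,a)→(p0,b,+1)
state=p0 head=2 tape=bb[a]a____   (p0,a)→(p0,b,+1)
state=p0 head=3 tape=bbb[a]____   (p0,a)→(p0,b,+1)
state=p0 head=4 tape=bbbb[_]___   (p0,_)→(p3,b,-1)
state=p3 head=3 tape=bbb[b]b___   (p3,b)→(p0,_,+1)
state=p0 head=4 tape=bbb_[b]___   (p0,b)→(p0,a,+1)
state=p0 head=5 tape=bbb_a[_]__   (p0,_)→(p3,b,-1)
state=p3 head=4 tape=bbb_[a]b__   (p3,a)→(p1,a,+1)
state=p1 head=5 tape=bbb_a[b]__   (p1,b)→(p3,_,+1)
state=p3 head=6 tape=bbb_a_[_]_   (p3,_)→(p1,b,+1)
state=p1 head=7 tape=bbb_a_b[_]   (p1,_)→(pH,a,-1)
state=pH head=6 tape=bbb_a_[b]a
The non-blank tape span at halt is bbb_a_ba.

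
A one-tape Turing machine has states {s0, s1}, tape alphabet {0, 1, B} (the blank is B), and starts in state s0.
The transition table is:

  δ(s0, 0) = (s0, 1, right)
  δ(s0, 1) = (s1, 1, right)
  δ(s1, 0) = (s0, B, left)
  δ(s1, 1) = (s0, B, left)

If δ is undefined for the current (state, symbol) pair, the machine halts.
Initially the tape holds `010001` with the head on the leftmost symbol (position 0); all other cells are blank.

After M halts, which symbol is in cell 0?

1

state=s0 head=0 tape=[0]10001   (s0,0)→(s0,1,right)
state=s0 head=1 tape=1[1]0001   (s0,1)→(s1,1,right)
state=s1 head=2 tape=11[0]001   (s1,0)→(s0,B,left)
state=s0 head=1 tape=1[1]B001   (s0,1)→(s1,1,right)
state=s1 head=2 tape=11[B]001
Cell 0 holds 1 when M halts.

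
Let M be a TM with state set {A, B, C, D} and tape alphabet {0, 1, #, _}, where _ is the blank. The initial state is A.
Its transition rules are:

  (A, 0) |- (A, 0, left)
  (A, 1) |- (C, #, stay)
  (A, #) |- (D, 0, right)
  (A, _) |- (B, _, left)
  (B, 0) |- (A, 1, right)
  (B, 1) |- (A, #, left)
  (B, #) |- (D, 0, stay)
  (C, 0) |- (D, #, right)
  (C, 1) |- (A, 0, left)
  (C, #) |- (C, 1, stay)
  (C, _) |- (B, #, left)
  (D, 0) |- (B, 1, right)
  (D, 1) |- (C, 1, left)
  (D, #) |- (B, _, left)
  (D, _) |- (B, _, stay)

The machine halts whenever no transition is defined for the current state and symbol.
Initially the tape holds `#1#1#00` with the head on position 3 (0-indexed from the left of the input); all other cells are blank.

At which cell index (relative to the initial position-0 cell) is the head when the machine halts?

state=A head=3 tape=__#1#[1]#00   (A,1)→(C,#,stay)
state=C head=3 tape=__#1#[#]#00   (C,#)→(C,1,stay)
state=C head=3 tape=__#1#[1]#00   (C,1)→(A,0,left)
state=A head=2 tape=__#1[#]0#00   (A,#)→(D,0,right)
state=D head=3 tape=__#10[0]#00   (D,0)→(B,1,right)
state=B head=4 tape=__#101[#]00   (B,#)→(D,0,stay)
state=D head=4 tape=__#101[0]00   (D,0)→(B,1,right)
state=B head=5 tape=__#1011[0]0   (B,0)→(A,1,right)
state=A head=6 tape=__#10111[0]   (A,0)→(A,0,left)
state=A head=5 tape=__#1011[1]0   (A,1)→(C,#,stay)
state=C head=5 tape=__#1011[#]0   (C,#)→(C,1,stay)
state=C head=5 tape=__#1011[1]0   (C,1)→(A,0,left)
state=A head=4 tape=__#101[1]00   (A,1)→(C,#,stay)
state=C head=4 tape=__#101[#]00   (C,#)→(C,1,stay)
state=C head=4 tape=__#101[1]00   (C,1)→(A,0,left)
state=A head=3 tape=__#10[1]000   (A,1)→(C,#,stay)
state=C head=3 tape=__#10[#]000   (C,#)→(C,1,stay)
state=C head=3 tape=__#10[1]000   (C,1)→(A,0,left)
state=A head=2 tape=__#1[0]0000   (A,0)→(A,0,left)
state=A head=1 tape=__#[1]00000   (A,1)→(C,#,stay)
state=C head=1 tape=__#[#]00000   (C,#)→(C,1,stay)
state=C head=1 tape=__#[1]00000   (C,1)→(A,0,left)
state=A head=0 tape=__[#]000000   (A,#)→(D,0,right)
state=D head=1 tape=__0[0]00000   (D,0)→(B,1,right)
state=B head=2 tape=__01[0]0000   (B,0)→(A,1,right)
state=A head=3 tape=__011[0]000   (A,0)→(A,0,left)
state=A head=2 tape=__01[1]0000   (A,1)→(C,#,stay)
state=C head=2 tape=__01[#]0000   (C,#)→(C,1,stay)
state=C head=2 tape=__01[1]0000   (C,1)→(A,0,left)
state=A head=1 tape=__0[1]00000   (A,1)→(C,#,stay)
state=C head=1 tape=__0[#]00000   (C,#)→(C,1,stay)
state=C head=1 tape=__0[1]00000   (C,1)→(A,0,left)
state=A head=0 tape=__[0]000000   (A,0)→(A,0,left)
state=A head=-1 tape=_[_]0000000   (A,_)→(B,_,left)
state=B head=-2 tape=[_]_0000000
At halt the head is at cell -2.

-2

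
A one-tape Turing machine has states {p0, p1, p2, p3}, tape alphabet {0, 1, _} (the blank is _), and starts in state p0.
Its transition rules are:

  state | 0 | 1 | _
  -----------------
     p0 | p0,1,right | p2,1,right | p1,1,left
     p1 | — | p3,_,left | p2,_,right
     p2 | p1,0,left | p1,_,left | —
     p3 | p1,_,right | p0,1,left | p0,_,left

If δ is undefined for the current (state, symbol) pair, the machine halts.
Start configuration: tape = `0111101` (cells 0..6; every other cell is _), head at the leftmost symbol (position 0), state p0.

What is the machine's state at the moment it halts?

p2

state=p0 head=0 tape=__[0]111101   (p0,0)→(p0,1,right)
state=p0 head=1 tape=__1[1]11101   (p0,1)→(p2,1,right)
state=p2 head=2 tape=__11[1]1101   (p2,1)→(p1,_,left)
state=p1 head=1 tape=__1[1]_1101   (p1,1)→(p3,_,left)
state=p3 head=0 tape=__[1]__1101   (p3,1)→(p0,1,left)
state=p0 head=-1 tape=_[_]1__1101   (p0,_)→(p1,1,left)
state=p1 head=-2 tape=[_]11__1101   (p1,_)→(p2,_,right)
state=p2 head=-1 tape=_[1]1__1101   (p2,1)→(p1,_,left)
state=p1 head=-2 tape=[_]_1__1101   (p1,_)→(p2,_,right)
state=p2 head=-1 tape=_[_]1__1101
No transition is defined for (p2, _); M halts in state p2.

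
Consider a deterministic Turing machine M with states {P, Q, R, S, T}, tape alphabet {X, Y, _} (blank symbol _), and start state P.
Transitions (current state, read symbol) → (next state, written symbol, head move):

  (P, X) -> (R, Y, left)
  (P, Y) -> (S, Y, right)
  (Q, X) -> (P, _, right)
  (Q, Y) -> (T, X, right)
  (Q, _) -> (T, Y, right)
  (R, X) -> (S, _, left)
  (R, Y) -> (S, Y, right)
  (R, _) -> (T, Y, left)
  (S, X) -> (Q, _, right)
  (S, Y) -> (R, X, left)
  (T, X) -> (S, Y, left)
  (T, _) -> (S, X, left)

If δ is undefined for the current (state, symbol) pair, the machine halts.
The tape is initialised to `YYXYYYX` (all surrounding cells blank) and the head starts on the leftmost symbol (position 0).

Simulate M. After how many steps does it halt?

P | [Y]YXYYYX__   read Y → write Y, move right, go to S
S | Y[Y]XYYYX__   read Y → write X, move left, go to R
R | [Y]XXYYYX__   read Y → write Y, move right, go to S
S | Y[X]XYYYX__   read X → write _, move right, go to Q
Q | Y_[X]YYYX__   read X → write _, move right, go to P
P | Y__[Y]YYX__   read Y → write Y, move right, go to S
S | Y__Y[Y]YX__   read Y → write X, move left, go to R
R | Y__[Y]XYX__   read Y → write Y, move right, go to S
S | Y__Y[X]YX__   read X → write _, move right, go to Q
Q | Y__Y_[Y]X__   read Y → write X, move right, go to T
T | Y__Y_X[X]__   read X → write Y, move left, go to S
S | Y__Y_[X]Y__   read X → write _, move right, go to Q
Q | Y__Y__[Y]__   read Y → write X, move right, go to T
T | Y__Y__X[_]_   read _ → write X, move left, go to S
S | Y__Y__[X]X_   read X → write _, move right, go to Q
Q | Y__Y___[X]_   read X → write _, move right, go to P
P | Y__Y____[_]
M halts after 16 transitions.

16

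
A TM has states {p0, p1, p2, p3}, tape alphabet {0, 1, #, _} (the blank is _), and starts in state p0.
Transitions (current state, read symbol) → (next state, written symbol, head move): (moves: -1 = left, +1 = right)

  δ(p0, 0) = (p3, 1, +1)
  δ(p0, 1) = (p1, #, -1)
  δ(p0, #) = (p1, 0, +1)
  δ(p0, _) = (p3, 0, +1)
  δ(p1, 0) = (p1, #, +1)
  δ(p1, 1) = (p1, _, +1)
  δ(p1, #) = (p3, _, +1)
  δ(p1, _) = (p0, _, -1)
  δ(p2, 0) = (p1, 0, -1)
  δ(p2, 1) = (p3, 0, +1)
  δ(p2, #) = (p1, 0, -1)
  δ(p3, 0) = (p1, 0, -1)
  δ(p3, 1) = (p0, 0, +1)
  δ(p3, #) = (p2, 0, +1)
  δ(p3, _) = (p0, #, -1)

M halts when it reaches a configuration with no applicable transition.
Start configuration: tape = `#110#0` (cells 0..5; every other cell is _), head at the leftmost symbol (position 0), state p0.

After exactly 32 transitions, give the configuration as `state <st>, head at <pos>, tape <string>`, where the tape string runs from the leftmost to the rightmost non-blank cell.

state p1, head at 4, tape 01_#00

state=p0 head=0 tape=[#]110#0   (p0,#)→(p1,0,+1)
state=p1 head=1 tape=0[1]10#0   (p1,1)→(p1,_,+1)
state=p1 head=2 tape=0_[1]0#0   (p1,1)→(p1,_,+1)
state=p1 head=3 tape=0__[0]#0   (p1,0)→(p1,#,+1)
state=p1 head=4 tape=0__#[#]0   (p1,#)→(p3,_,+1)
state=p3 head=5 tape=0__#_[0]   (p3,0)→(p1,0,-1)
state=p1 head=4 tape=0__#[_]0   (p1,_)→(p0,_,-1)
state=p0 head=3 tape=0__[#]_0   (p0,#)→(p1,0,+1)
state=p1 head=4 tape=0__0[_]0   (p1,_)→(p0,_,-1)
state=p0 head=3 tape=0__[0]_0   (p0,0)→(p3,1,+1)
state=p3 head=4 tape=0__1[_]0   (p3,_)→(p0,#,-1)
state=p0 head=3 tape=0__[1]#0   (p0,1)→(p1,#,-1)
state=p1 head=2 tape=0_[_]##0   (p1,_)→(p0,_,-1)
state=p0 head=1 tape=0[_]_##0   (p0,_)→(p3,0,+1)
state=p3 head=2 tape=00[_]##0   (p3,_)→(p0,#,-1)
state=p0 head=1 tape=0[0]###0   (p0,0)→(p3,1,+1)
state=p3 head=2 tape=01[#]##0   (p3,#)→(p2,0,+1)
state=p2 head=3 tape=010[#]#0   (p2,#)→(p1,0,-1)
state=p1 head=2 tape=01[0]0#0   (p1,0)→(p1,#,+1)
state=p1 head=3 tape=01#[0]#0   (p1,0)→(p1,#,+1)
state=p1 head=4 tape=01##[#]0   (p1,#)→(p3,_,+1)
state=p3 head=5 tape=01##_[0]   (p3,0)→(p1,0,-1)
state=p1 head=4 tape=01##[_]0   (p1,_)→(p0,_,-1)
state=p0 head=3 tape=01#[#]_0   (p0,#)→(p1,0,+1)
state=p1 head=4 tape=01#0[_]0   (p1,_)→(p0,_,-1)
state=p0 head=3 tape=01#[0]_0   (p0,0)→(p3,1,+1)
state=p3 head=4 tape=01#1[_]0   (p3,_)→(p0,#,-1)
state=p0 head=3 tape=01#[1]#0   (p0,1)→(p1,#,-1)
state=p1 head=2 tape=01[#]##0   (p1,#)→(p3,_,+1)
state=p3 head=3 tape=01_[#]#0   (p3,#)→(p2,0,+1)
state=p2 head=4 tape=01_0[#]0   (p2,#)→(p1,0,-1)
state=p1 head=3 tape=01_[0]00   (p1,0)→(p1,#,+1)
state=p1 head=4 tape=01_#[0]0
After 32 steps: state p1, head at 4, tape 01_#00.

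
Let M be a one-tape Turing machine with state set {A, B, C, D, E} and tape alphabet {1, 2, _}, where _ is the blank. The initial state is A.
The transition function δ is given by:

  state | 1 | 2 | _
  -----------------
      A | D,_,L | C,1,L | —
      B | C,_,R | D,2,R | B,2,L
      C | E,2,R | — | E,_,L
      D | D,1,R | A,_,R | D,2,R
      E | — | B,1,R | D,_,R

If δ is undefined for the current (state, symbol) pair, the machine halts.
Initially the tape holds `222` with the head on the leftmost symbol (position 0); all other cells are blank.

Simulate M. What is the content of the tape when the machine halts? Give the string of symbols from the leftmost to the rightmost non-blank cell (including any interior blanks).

state=A head=0 tape=__[2]22   (A,2)→(C,1,L)
state=C head=-1 tape=_[_]122   (C,_)→(E,_,L)
state=E head=-2 tape=[_]_122   (E,_)→(D,_,R)
state=D head=-1 tape=_[_]122   (D,_)→(D,2,R)
state=D head=0 tape=_2[1]22   (D,1)→(D,1,R)
state=D head=1 tape=_21[2]2   (D,2)→(A,_,R)
state=A head=2 tape=_21_[2]   (A,2)→(C,1,L)
state=C head=1 tape=_21[_]1   (C,_)→(E,_,L)
state=E head=0 tape=_2[1]_1
The non-blank tape span at halt is 21_1.

21_1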